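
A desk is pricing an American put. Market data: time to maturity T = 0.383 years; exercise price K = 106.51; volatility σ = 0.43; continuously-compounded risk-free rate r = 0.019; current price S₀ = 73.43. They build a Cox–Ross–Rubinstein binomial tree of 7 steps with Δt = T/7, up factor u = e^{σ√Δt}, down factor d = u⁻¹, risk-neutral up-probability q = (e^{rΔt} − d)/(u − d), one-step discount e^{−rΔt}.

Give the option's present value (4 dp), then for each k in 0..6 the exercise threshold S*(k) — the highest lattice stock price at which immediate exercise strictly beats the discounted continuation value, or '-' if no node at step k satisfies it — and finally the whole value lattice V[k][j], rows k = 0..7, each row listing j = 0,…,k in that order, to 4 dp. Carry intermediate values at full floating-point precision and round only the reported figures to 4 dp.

price = 33.5858
boundary = - 66.4036 60.0495 66.4036 73.4300 81.1999 89.7920
tree:
33.5858
40.1064 26.5957
46.4605 33.2508 19.4447
52.2066 40.1064 25.8970 12.4978
57.4028 46.4605 33.0800 18.1728 6.3779
62.1018 52.2066 40.1064 25.3101 10.4813 1.9471
66.3512 57.4028 46.4605 33.0800 16.7180 3.7485 0.0000
70.1939 62.1018 52.2066 40.1064 25.3101 7.2168 0.0000 0.0000

Δt=0.05471, u=1.10581, d=0.90431, q=0.48004, disc=e^(-rΔt)=0.99896
k=7 terminal: V=max(K-S,0) → 70.1939 62.1018 52.2066 40.1064 25.3101 7.2168 0.0000 0.0000
k=6: j=0 S=40.1588 intr=66.3512 cont=66.2405 V=66.3512[EX]; j=1 S=49.1072 intr=57.4028 cont=57.2921 V=57.4028[EX]; j=2 S=60.0495 intr=46.4605 cont=46.3498 V=46.4605[EX]; j=3 S=73.4300 intr=33.0800 cont=32.9693 V=33.0800[EX]; j=4 S=89.7920 intr=16.7180 cont=16.6073 V=16.7180[EX]; j=5 S=109.7999 intr=0.0000 cont=3.7485 V=3.7485[hold]; j=6 S=134.2660 intr=0.0000 cont=0.0000 V=0.0000[hold]  S*(6)=89.7920
k=5: j=0 S=44.4082 intr=62.1018 cont=61.9911 V=62.1018[EX]; j=1 S=54.3034 intr=52.2066 cont=52.0959 V=52.2066[EX]; j=2 S=66.4036 intr=40.1064 cont=39.9958 V=40.1064[EX]; j=3 S=81.1999 intr=25.3101 cont=25.1994 V=25.3101[EX]; j=4 S=99.2932 intr=7.2168 cont=10.4813 V=10.4813[hold]; j=5 S=121.4182 intr=0.0000 cont=1.9471 V=1.9471[hold]  S*(5)=81.1999
k=4: j=0 S=49.1072 intr=57.4028 cont=57.2921 V=57.4028[EX]; j=1 S=60.0495 intr=46.4605 cont=46.3498 V=46.4605[EX]; j=2 S=73.4300 intr=33.0800 cont=32.9693 V=33.0800[EX]; j=3 S=89.7920 intr=16.7180 cont=18.1728 V=18.1728[hold]; j=4 S=109.7999 intr=0.0000 cont=6.3779 V=6.3779[hold]  S*(4)=73.4300
k=3: j=0 S=54.3034 intr=52.2066 cont=52.0959 V=52.2066[EX]; j=1 S=66.4036 intr=40.1064 cont=39.9958 V=40.1064[EX]; j=2 S=81.1999 intr=25.3101 cont=25.8970 V=25.8970[hold]; j=3 S=99.2932 intr=7.2168 cont=12.4978 V=12.4978[hold]  S*(3)=66.4036
k=2: j=0 S=60.0495 intr=46.4605 cont=46.3498 V=46.4605[EX]; j=1 S=73.4300 intr=33.0800 cont=33.2508 V=33.2508[hold]; j=2 S=89.7920 intr=16.7180 cont=19.4447 V=19.4447[hold]  S*(2)=60.0495
k=1: j=0 S=66.4036 intr=40.1064 cont=40.0777 V=40.1064[EX]; j=1 S=81.1999 intr=25.3101 cont=26.5957 V=26.5957[hold]  S*(1)=66.4036
k=0: j=0 S=73.4300 intr=33.0800 cont=33.5858 V=33.5858[hold]  S*(0)=-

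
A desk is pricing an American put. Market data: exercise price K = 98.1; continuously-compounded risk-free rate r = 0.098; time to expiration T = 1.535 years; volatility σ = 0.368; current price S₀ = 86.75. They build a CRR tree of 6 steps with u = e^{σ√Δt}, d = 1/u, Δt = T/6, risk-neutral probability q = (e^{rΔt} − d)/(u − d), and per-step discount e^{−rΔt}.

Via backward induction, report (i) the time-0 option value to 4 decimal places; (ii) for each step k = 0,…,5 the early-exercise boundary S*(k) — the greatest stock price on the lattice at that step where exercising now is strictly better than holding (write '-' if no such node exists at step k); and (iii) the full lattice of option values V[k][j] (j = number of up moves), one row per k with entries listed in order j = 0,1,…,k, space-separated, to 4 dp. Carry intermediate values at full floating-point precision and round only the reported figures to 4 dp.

price = 17.2450
boundary = - - 59.7854 72.0166 59.7854 72.0166
tree:
17.2450
26.1931 9.8715
38.3146 16.3423 4.4126
48.4684 26.0834 8.1968 1.1541
56.8977 38.3146 14.8680 2.4726 0.0000
63.8954 48.4684 26.0834 5.2975 0.0000 0.0000
69.7047 56.8977 38.3146 11.3500 0.0000 0.0000 0.0000

Δt=0.25583, u=1.20458, d=0.83016, q=0.52141, disc=e^(-rΔt)=0.97524
k=6 terminal: V=max(K-S,0) → 69.7047 56.8977 38.3146 11.3500 0.0000 0.0000 0.0000
k=5: j=0 S=34.2046 intr=63.8954 cont=61.4665 V=63.8954[EX]; j=1 S=49.6316 intr=48.4684 cont=46.0395 V=48.4684[EX]; j=2 S=72.0166 intr=26.0834 cont=23.6545 V=26.0834[EX]; j=3 S=104.4977 intr=0.0000 cont=5.2975 V=5.2975[hold]; j=4 S=151.6285 intr=0.0000 cont=0.0000 V=0.0000[hold]; j=5 S=220.0163 intr=0.0000 cont=0.0000 V=0.0000[hold]  S*(5)=72.0166
k=4: j=0 S=41.2023 intr=56.8977 cont=54.4688 V=56.8977[EX]; j=1 S=59.7854 intr=38.3146 cont=35.8856 V=38.3146[EX]; j=2 S=86.7500 intr=11.3500 cont=14.8680 V=14.8680[hold]; j=3 S=125.8762 intr=0.0000 cont=2.4726 V=2.4726[hold]; j=4 S=182.6492 intr=0.0000 cont=0.0000 V=0.0000[hold]  S*(4)=59.7854
k=3: j=0 S=49.6316 intr=48.4684 cont=46.0395 V=48.4684[EX]; j=1 S=72.0166 intr=26.0834 cont=25.4434 V=26.0834[EX]; j=2 S=104.4977 intr=0.0000 cont=8.1968 V=8.1968[hold]; j=3 S=151.6285 intr=0.0000 cont=1.1541 V=1.1541[hold]  S*(3)=72.0166
k=2: j=0 S=59.7854 intr=38.3146 cont=35.8856 V=38.3146[EX]; j=1 S=86.7500 intr=11.3500 cont=16.3423 V=16.3423[hold]; j=2 S=125.8762 intr=0.0000 cont=4.4126 V=4.4126[hold]  S*(2)=59.7854
k=1: j=0 S=72.0166 intr=26.0834 cont=26.1931 V=26.1931[hold]; j=1 S=104.4977 intr=0.0000 cont=9.8715 V=9.8715[hold]  S*(1)=-
k=0: j=0 S=86.7500 intr=11.3500 cont=17.2450 V=17.2450[hold]  S*(0)=-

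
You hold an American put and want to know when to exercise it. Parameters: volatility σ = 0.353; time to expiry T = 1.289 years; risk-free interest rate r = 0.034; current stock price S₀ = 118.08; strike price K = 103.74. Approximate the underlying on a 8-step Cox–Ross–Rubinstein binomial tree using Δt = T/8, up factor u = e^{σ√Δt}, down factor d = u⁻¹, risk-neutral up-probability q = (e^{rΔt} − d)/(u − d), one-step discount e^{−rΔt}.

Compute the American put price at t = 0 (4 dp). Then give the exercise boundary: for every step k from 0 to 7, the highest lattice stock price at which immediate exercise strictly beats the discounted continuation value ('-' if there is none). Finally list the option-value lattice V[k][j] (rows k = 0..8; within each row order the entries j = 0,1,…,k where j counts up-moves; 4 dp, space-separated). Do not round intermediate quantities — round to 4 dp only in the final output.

price = 10.1325
boundary = - - - - 66.9925 58.1418 66.9925 77.1905
tree:
10.1325
14.6648 5.4147
20.6262 8.4745 2.2135
28.0626 12.9308 3.8188 0.5270
36.7475 19.1202 6.4778 1.0268 0.0000
45.5982 27.1776 10.7456 2.0006 0.0000 0.0000
53.2796 36.7475 17.2816 3.8981 0.0000 0.0000 0.0000
59.9461 45.5982 26.5495 7.5953 0.0000 0.0000 0.0000 0.0000
65.7319 53.2796 36.7475 14.7992 0.0000 0.0000 0.0000 0.0000 0.0000

Δt=0.16112  u=1.15223  d=0.86789  q=0.48395  discount=0.99454
step 8 (expiry): payoffs max(K−S,0) = 65.7319 53.2796 36.7475 14.7992 0.0000 0.0000 0.0000 0.0000 0.0000
step 7: (k=7,j=0): S=43.7939, (K−S)⁺=59.9461, hold=59.3794 ⇒ V=59.9461 exercise | (k=7,j=1): S=58.1418, (K−S)⁺=45.5982, hold=45.0315 ⇒ V=45.5982 exercise | (k=7,j=2): S=77.1905, (K−S)⁺=26.5495, hold=25.9828 ⇒ V=26.5495 exercise | (k=7,j=3): S=102.4799, (K−S)⁺=1.2601, hold=7.5953 ⇒ V=7.5953 continue | (k=7,j=4): S=136.0548, (K−S)⁺=0.0000, hold=0.0000 ⇒ V=0.0000 continue | (k=7,j=5): S=180.6297, (K−S)⁺=0.0000, hold=0.0000 ⇒ V=0.0000 continue | (k=7,j=6): S=239.8083, (K−S)⁺=0.0000, hold=0.0000 ⇒ V=0.0000 continue | (k=7,j=7): S=318.3754, (K−S)⁺=0.0000, hold=0.0000 ⇒ V=0.0000 continue  boundary S*=77.1905
step 6: (k=6,j=0): S=50.4604, (K−S)⁺=53.2796, hold=52.7128 ⇒ V=53.2796 exercise | (k=6,j=1): S=66.9925, (K−S)⁺=36.7475, hold=36.1808 ⇒ V=36.7475 exercise | (k=6,j=2): S=88.9408, (K−S)⁺=14.7992, hold=17.2816 ⇒ V=17.2816 continue | (k=6,j=3): S=118.0800, (K−S)⁺=0.0000, hold=3.8981 ⇒ V=3.8981 continue | (k=6,j=4): S=156.7659, (K−S)⁺=0.0000, hold=0.0000 ⇒ V=0.0000 continue | (k=6,j=5): S=208.1262, (K−S)⁺=0.0000, hold=0.0000 ⇒ V=0.0000 continue | (k=6,j=6): S=276.3134, (K−S)⁺=0.0000, hold=0.0000 ⇒ V=0.0000 continue  boundary S*=66.9925
step 5: (k=5,j=0): S=58.1418, (K−S)⁺=45.5982, hold=45.0315 ⇒ V=45.5982 exercise | (k=5,j=1): S=77.1905, (K−S)⁺=26.5495, hold=27.1776 ⇒ V=27.1776 continue | (k=5,j=2): S=102.4799, (K−S)⁺=1.2601, hold=10.7456 ⇒ V=10.7456 continue | (k=5,j=3): S=136.0548, (K−S)⁺=0.0000, hold=2.0006 ⇒ V=2.0006 continue | (k=5,j=4): S=180.6297, (K−S)⁺=0.0000, hold=0.0000 ⇒ V=0.0000 continue | (k=5,j=5): S=239.8083, (K−S)⁺=0.0000, hold=0.0000 ⇒ V=0.0000 continue  boundary S*=58.1418
step 4: (k=4,j=0): S=66.9925, (K−S)⁺=36.7475, hold=36.4831 ⇒ V=36.7475 exercise | (k=4,j=1): S=88.9408, (K−S)⁺=14.7992, hold=19.1202 ⇒ V=19.1202 continue | (k=4,j=2): S=118.0800, (K−S)⁺=0.0000, hold=6.4778 ⇒ V=6.4778 continue | (k=4,j=3): S=156.7659, (K−S)⁺=0.0000, hold=1.0268 ⇒ V=1.0268 continue | (k=4,j=4): S=208.1262, (K−S)⁺=0.0000, hold=0.0000 ⇒ V=0.0000 continue  boundary S*=66.9925
step 3: (k=3,j=0): S=77.1905, (K−S)⁺=26.5495, hold=28.0626 ⇒ V=28.0626 continue | (k=3,j=1): S=102.4799, (K−S)⁺=1.2601, hold=12.9308 ⇒ V=12.9308 continue | (k=3,j=2): S=136.0548, (K−S)⁺=0.0000, hold=3.8188 ⇒ V=3.8188 continue | (k=3,j=3): S=180.6297, (K−S)⁺=0.0000, hold=0.5270 ⇒ V=0.5270 continue  boundary S*=-
step 2: (k=2,j=0): S=88.9408, (K−S)⁺=14.7992, hold=20.6262 ⇒ V=20.6262 continue | (k=2,j=1): S=118.0800, (K−S)⁺=0.0000, hold=8.4745 ⇒ V=8.4745 continue | (k=2,j=2): S=156.7659, (K−S)⁺=0.0000, hold=2.2135 ⇒ V=2.2135 continue  boundary S*=-
step 1: (k=1,j=0): S=102.4799, (K−S)⁺=1.2601, hold=14.6648 ⇒ V=14.6648 continue | (k=1,j=1): S=136.0548, (K−S)⁺=0.0000, hold=5.4147 ⇒ V=5.4147 continue  boundary S*=-
step 0: (k=0,j=0): S=118.0800, (K−S)⁺=0.0000, hold=10.1325 ⇒ V=10.1325 continue  boundary S*=-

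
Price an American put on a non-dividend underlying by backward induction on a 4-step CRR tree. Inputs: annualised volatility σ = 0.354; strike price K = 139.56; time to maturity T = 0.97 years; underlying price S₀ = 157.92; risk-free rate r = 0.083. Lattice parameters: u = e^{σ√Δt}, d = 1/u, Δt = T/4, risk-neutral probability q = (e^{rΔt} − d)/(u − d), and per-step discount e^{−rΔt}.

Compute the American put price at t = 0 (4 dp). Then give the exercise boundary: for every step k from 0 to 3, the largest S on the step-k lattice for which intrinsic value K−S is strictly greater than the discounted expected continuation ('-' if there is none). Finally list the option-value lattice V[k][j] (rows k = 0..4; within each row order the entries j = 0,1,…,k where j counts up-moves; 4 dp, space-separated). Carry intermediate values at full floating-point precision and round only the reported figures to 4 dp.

price = 9.5316
boundary = - - - 93.6078
tree:
9.5316
16.8232 3.0291
28.6112 6.3666 0.0000
45.9522 13.3814 0.0000 0.0000
60.9272 28.1253 0.0000 0.0000 0.0000

Δt=0.24250, u=1.19044, d=0.84002, q=0.51455, disc=e^(-rΔt)=0.98007
k=4 terminal: V=max(K-S,0) → 60.9272 28.1253 0.0000 0.0000 0.0000
k=3: j=0 S=93.6078 intr=45.9522 cont=43.1712 V=45.9522[EX]; j=1 S=132.6566 intr=6.9034 cont=13.3814 V=13.3814[hold]; j=2 S=187.9946 intr=0.0000 cont=0.0000 V=0.0000[hold]; j=3 S=266.4170 intr=0.0000 cont=0.0000 V=0.0000[hold]  S*(3)=93.6078
k=2: j=0 S=111.4347 intr=28.1253 cont=28.6112 V=28.6112[hold]; j=1 S=157.9200 intr=0.0000 cont=6.3666 V=6.3666[hold]; j=2 S=223.7967 intr=0.0000 cont=0.0000 V=0.0000[hold]  S*(2)=-
k=1: j=0 S=132.6566 intr=6.9034 cont=16.8232 V=16.8232[hold]; j=1 S=187.9946 intr=0.0000 cont=3.0291 V=3.0291[hold]  S*(1)=-
k=0: j=0 S=157.9200 intr=0.0000 cont=9.5316 V=9.5316[hold]  S*(0)=-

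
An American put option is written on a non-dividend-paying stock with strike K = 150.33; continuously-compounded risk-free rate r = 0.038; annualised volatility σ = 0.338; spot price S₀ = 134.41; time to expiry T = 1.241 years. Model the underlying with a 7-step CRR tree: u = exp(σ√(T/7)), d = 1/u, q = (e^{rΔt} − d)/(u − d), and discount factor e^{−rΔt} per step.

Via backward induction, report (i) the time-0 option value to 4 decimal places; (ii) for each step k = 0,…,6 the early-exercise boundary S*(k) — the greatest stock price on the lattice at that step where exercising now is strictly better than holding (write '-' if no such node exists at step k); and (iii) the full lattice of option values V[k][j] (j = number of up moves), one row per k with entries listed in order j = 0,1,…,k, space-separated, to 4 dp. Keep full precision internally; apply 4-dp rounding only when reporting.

Δt=0.17729, u=1.15294, d=0.86735, q=0.48815, disc=e^(-rΔt)=0.99329
k=7 terminal: V=max(K-S,0) → 100.6956 84.3524 62.6278 33.7499 0.0000 0.0000 0.0000 0.0000
k=6: j=0 S=57.2255 intr=93.1045 cont=92.0952 V=93.1045[EX]; j=1 S=76.0683 intr=74.2617 cont=73.2524 V=74.2617[EX]; j=2 S=101.1155 intr=49.2145 cont=48.2052 V=49.2145[EX]; j=3 S=134.4100 intr=15.9200 cont=17.1589 V=17.1589[hold]; j=4 S=178.6675 intr=0.0000 cont=0.0000 V=0.0000[hold]; j=5 S=237.4979 intr=0.0000 cont=0.0000 V=0.0000[hold]; j=6 S=315.6994 intr=0.0000 cont=0.0000 V=0.0000[hold]  S*(6)=101.1155
k=5: j=0 S=65.9776 intr=84.3524 cont=83.3431 V=84.3524[EX]; j=1 S=87.7022 intr=62.6278 cont=61.6185 V=62.6278[EX]; j=2 S=116.5801 intr=33.7499 cont=33.3412 V=33.7499[EX]; j=3 S=154.9668 intr=0.0000 cont=8.7238 V=8.7238[hold]; j=4 S=205.9931 intr=0.0000 cont=0.0000 V=0.0000[hold]; j=5 S=273.8210 intr=0.0000 cont=0.0000 V=0.0000[hold]  S*(5)=116.5801
k=4: j=0 S=76.0683 intr=74.2617 cont=73.2524 V=74.2617[EX]; j=1 S=101.1155 intr=49.2145 cont=48.2052 V=49.2145[EX]; j=2 S=134.4100 intr=15.9200 cont=21.3888 V=21.3888[hold]; j=3 S=178.6675 intr=0.0000 cont=4.4353 V=4.4353[hold]; j=4 S=237.4979 intr=0.0000 cont=0.0000 V=0.0000[hold]  S*(4)=101.1155
k=3: j=0 S=87.7022 intr=62.6278 cont=61.6185 V=62.6278[EX]; j=1 S=116.5801 intr=33.7499 cont=35.3922 V=35.3922[hold]; j=2 S=154.9668 intr=0.0000 cont=13.0249 V=13.0249[hold]; j=3 S=205.9931 intr=0.0000 cont=2.2550 V=2.2550[hold]  S*(3)=87.7022
k=2: j=0 S=101.1155 intr=49.2145 cont=49.0015 V=49.2145[EX]; j=1 S=134.4100 intr=15.9200 cont=24.3093 V=24.3093[hold]; j=2 S=178.6675 intr=0.0000 cont=7.7154 V=7.7154[hold]  S*(2)=101.1155
k=1: j=0 S=116.5801 intr=33.7499 cont=36.8083 V=36.8083[hold]; j=1 S=154.9668 intr=0.0000 cont=16.1002 V=16.1002[hold]  S*(1)=-
k=0: j=0 S=134.4100 intr=15.9200 cont=26.5204 V=26.5204[hold]  S*(0)=-

price = 26.5204
boundary = - - 101.1155 87.7022 101.1155 116.5801 101.1155
tree:
26.5204
36.8083 16.1002
49.2145 24.3093 7.7154
62.6278 35.3922 13.0249 2.2550
74.2617 49.2145 21.3888 4.4353 0.0000
84.3524 62.6278 33.7499 8.7238 0.0000 0.0000
93.1045 74.2617 49.2145 17.1589 0.0000 0.0000 0.0000
100.6956 84.3524 62.6278 33.7499 0.0000 0.0000 0.0000 0.0000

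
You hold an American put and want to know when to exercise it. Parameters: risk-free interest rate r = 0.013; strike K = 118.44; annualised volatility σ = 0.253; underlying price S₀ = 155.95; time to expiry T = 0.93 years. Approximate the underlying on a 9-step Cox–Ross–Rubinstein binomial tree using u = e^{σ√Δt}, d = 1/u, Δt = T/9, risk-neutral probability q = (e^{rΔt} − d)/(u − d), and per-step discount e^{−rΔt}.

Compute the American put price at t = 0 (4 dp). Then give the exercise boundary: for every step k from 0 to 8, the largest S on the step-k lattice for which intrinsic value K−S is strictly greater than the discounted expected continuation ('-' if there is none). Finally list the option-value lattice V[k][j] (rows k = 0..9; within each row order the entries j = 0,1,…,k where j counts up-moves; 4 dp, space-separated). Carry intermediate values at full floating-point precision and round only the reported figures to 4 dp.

price = 1.8718
boundary = - - - - - - - 88.2557 95.7333
tree:
1.8718
3.0285 0.6630
4.8082 1.1692 0.1335
7.4608 2.0377 0.2610 0.0000
11.2561 3.4983 0.5104 0.0000 0.0000
16.3991 5.8898 0.9981 0.0000 0.0000 0.0000
22.8659 9.6577 1.9518 0.0000 0.0000 0.0000 0.0000
30.1843 15.2486 3.8168 0.0000 0.0000 0.0000 0.0000 0.0000
37.0778 22.7067 7.4638 0.0000 0.0000 0.0000 0.0000 0.0000 0.0000
43.4329 30.1843 14.5955 0.0000 0.0000 0.0000 0.0000 0.0000 0.0000 0.0000

Δt=0.10333, u=1.08473, d=0.92189, q=0.48793, disc=e^(-rΔt)=0.99866
k=9 terminal: V=max(K-S,0) → 43.4329 30.1843 14.5955 0.0000 0.0000 0.0000 0.0000 0.0000 0.0000 0.0000
k=8: j=0 S=81.3622 intr=37.0778 cont=36.9188 V=37.0778[EX]; j=1 S=95.7333 intr=22.7067 cont=22.5477 V=22.7067[EX]; j=2 S=112.6429 intr=5.7971 cont=7.4638 V=7.4638[hold]; j=3 S=132.5393 intr=0.0000 cont=0.0000 V=0.0000[hold]; j=4 S=155.9500 intr=0.0000 cont=0.0000 V=0.0000[hold]; j=5 S=183.4958 intr=0.0000 cont=0.0000 V=0.0000[hold]; j=6 S=215.9070 intr=0.0000 cont=0.0000 V=0.0000[hold]; j=7 S=254.0432 intr=0.0000 cont=0.0000 V=0.0000[hold]; j=8 S=298.9153 intr=0.0000 cont=0.0000 V=0.0000[hold]  S*(8)=95.7333
k=7: j=0 S=88.2557 intr=30.1843 cont=30.0253 V=30.1843[EX]; j=1 S=103.8445 intr=14.5955 cont=15.2486 V=15.2486[hold]; j=2 S=122.1868 intr=0.0000 cont=3.8168 V=3.8168[hold]; j=3 S=143.7689 intr=0.0000 cont=0.0000 V=0.0000[hold]; j=4 S=169.1631 intr=0.0000 cont=0.0000 V=0.0000[hold]; j=5 S=199.0428 intr=0.0000 cont=0.0000 V=0.0000[hold]; j=6 S=234.2001 intr=0.0000 cont=0.0000 V=0.0000[hold]; j=7 S=275.5674 intr=0.0000 cont=0.0000 V=0.0000[hold]  S*(7)=88.2557
k=6: j=0 S=95.7333 intr=22.7067 cont=22.8659 V=22.8659[hold]; j=1 S=112.6429 intr=5.7971 cont=9.6577 V=9.6577[hold]; j=2 S=132.5393 intr=0.0000 cont=1.9518 V=1.9518[hold]; j=3 S=155.9500 intr=0.0000 cont=0.0000 V=0.0000[hold]; j=4 S=183.4958 intr=0.0000 cont=0.0000 V=0.0000[hold]; j=5 S=215.9070 intr=0.0000 cont=0.0000 V=0.0000[hold]; j=6 S=254.0432 intr=0.0000 cont=0.0000 V=0.0000[hold]  S*(6)=-
k=5: j=0 S=103.8445 intr=14.5955 cont=16.3991 V=16.3991[hold]; j=1 S=122.1868 intr=0.0000 cont=5.8898 V=5.8898[hold]; j=2 S=143.7689 intr=0.0000 cont=0.9981 V=0.9981[hold]; j=3 S=169.1631 intr=0.0000 cont=0.0000 V=0.0000[hold]; j=4 S=199.0428 intr=0.0000 cont=0.0000 V=0.0000[hold]; j=5 S=234.2001 intr=0.0000 cont=0.0000 V=0.0000[hold]  S*(5)=-
k=4: j=0 S=112.6429 intr=5.7971 cont=11.2561 V=11.2561[hold]; j=1 S=132.5393 intr=0.0000 cont=3.4983 V=3.4983[hold]; j=2 S=155.9500 intr=0.0000 cont=0.5104 V=0.5104[hold]; j=3 S=183.4958 intr=0.0000 cont=0.0000 V=0.0000[hold]; j=4 S=215.9070 intr=0.0000 cont=0.0000 V=0.0000[hold]  S*(4)=-
k=3: j=0 S=122.1868 intr=0.0000 cont=7.4608 V=7.4608[hold]; j=1 S=143.7689 intr=0.0000 cont=2.0377 V=2.0377[hold]; j=2 S=169.1631 intr=0.0000 cont=0.2610 V=0.2610[hold]; j=3 S=199.0428 intr=0.0000 cont=0.0000 V=0.0000[hold]  S*(3)=-
k=2: j=0 S=132.5393 intr=0.0000 cont=4.8082 V=4.8082[hold]; j=1 S=155.9500 intr=0.0000 cont=1.1692 V=1.1692[hold]; j=2 S=183.4958 intr=0.0000 cont=0.1335 V=0.1335[hold]  S*(2)=-
k=1: j=0 S=143.7689 intr=0.0000 cont=3.0285 V=3.0285[hold]; j=1 S=169.1631 intr=0.0000 cont=0.6630 V=0.6630[hold]  S*(1)=-
k=0: j=0 S=155.9500 intr=0.0000 cont=1.8718 V=1.8718[hold]  S*(0)=-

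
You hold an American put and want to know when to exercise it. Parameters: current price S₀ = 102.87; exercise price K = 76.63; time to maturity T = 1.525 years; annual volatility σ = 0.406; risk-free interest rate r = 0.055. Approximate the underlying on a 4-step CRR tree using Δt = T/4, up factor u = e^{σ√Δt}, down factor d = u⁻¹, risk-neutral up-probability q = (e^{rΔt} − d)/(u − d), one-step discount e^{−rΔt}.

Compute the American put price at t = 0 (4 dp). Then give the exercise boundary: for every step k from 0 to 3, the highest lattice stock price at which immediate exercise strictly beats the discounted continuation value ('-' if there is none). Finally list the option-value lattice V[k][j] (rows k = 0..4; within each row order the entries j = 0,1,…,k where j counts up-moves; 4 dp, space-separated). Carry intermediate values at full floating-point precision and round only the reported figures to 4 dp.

Δt=0.38125, u=1.28491, d=0.77827, q=0.47948, disc=e^(-rΔt)=0.97925
k=4 terminal: V=max(K-S,0) → 38.8900 14.3218 0.0000 0.0000 0.0000
k=3: j=0 S=48.4924 intr=28.1376 cont=26.5475 V=28.1376[EX]; j=1 S=80.0603 intr=0.0000 cont=7.3001 V=7.3001[hold]; j=2 S=132.1784 intr=0.0000 cont=0.0000 V=0.0000[hold]; j=3 S=218.2248 intr=0.0000 cont=0.0000 V=0.0000[hold]  S*(3)=48.4924
k=2: j=0 S=62.3082 intr=14.3218 cont=17.7699 V=17.7699[hold]; j=1 S=102.8700 intr=0.0000 cont=3.7210 V=3.7210[hold]; j=2 S=169.8370 intr=0.0000 cont=0.0000 V=0.0000[hold]  S*(2)=-
k=1: j=0 S=80.0603 intr=0.0000 cont=10.8048 V=10.8048[hold]; j=1 S=132.1784 intr=0.0000 cont=1.8967 V=1.8967[hold]  S*(1)=-
k=0: j=0 S=102.8700 intr=0.0000 cont=6.3980 V=6.3980[hold]  S*(0)=-

price = 6.3980
boundary = - - - 48.4924
tree:
6.3980
10.8048 1.8967
17.7699 3.7210 0.0000
28.1376 7.3001 0.0000 0.0000
38.8900 14.3218 0.0000 0.0000 0.0000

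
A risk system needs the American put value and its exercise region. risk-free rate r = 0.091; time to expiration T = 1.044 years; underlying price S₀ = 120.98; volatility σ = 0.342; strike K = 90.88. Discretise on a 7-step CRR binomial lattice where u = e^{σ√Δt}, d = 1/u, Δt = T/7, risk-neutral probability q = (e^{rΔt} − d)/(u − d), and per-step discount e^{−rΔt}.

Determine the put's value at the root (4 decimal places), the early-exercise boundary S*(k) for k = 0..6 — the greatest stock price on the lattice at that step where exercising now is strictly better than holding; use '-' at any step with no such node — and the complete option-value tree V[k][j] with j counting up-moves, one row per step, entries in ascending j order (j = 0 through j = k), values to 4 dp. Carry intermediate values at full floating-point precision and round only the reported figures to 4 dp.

price = 2.7999
boundary = - - - - 71.3300 62.5046 71.3300
tree:
2.7999
4.7560 1.0579
7.8804 1.9811 0.2290
12.6592 3.6521 0.4821 0.0000
19.5500 6.5965 1.0152 0.0000 0.0000
28.3754 11.5873 2.1377 0.0000 0.0000 0.0000
36.1089 19.5500 4.5013 0.0000 0.0000 0.0000 0.0000
42.8855 28.3754 9.4785 0.0000 0.0000 0.0000 0.0000 0.0000

params: Δt=0.14914 u=1.14120 d=0.87627 q=0.51861 e^(-rΔt)=0.98652
t_7 payoffs: 42.8855 28.3754 9.4785 0.0000 0.0000 0.0000 0.0000 0.0000
t_6: node(6,0) S=54.7711 payoff=36.1089 vs cont=34.8838 → 36.1089 [stop]  node(6,1) S=71.3300 payoff=19.5500 vs cont=18.3249 → 19.5500 [stop]  node(6,2) S=92.8951 payoff=0.0000 vs cont=4.5013 → 4.5013 [wait]  node(6,3) S=120.9800 payoff=0.0000 vs cont=0.0000 → 0.0000 [wait]  node(6,4) S=157.5557 payoff=0.0000 vs cont=0.0000 → 0.0000 [wait]  node(6,5) S=205.1894 payoff=0.0000 vs cont=0.0000 → 0.0000 [wait]  node(6,6) S=267.2241 payoff=0.0000 vs cont=0.0000 → 0.0000 [wait]  ⇒ S*(6)=71.3300
t_5: node(5,0) S=62.5046 payoff=28.3754 vs cont=27.1503 → 28.3754 [stop]  node(5,1) S=81.4015 payoff=9.4785 vs cont=11.5873 → 11.5873 [wait]  node(5,2) S=106.0116 payoff=0.0000 vs cont=2.1377 → 2.1377 [wait]  node(5,3) S=138.0619 payoff=0.0000 vs cont=0.0000 → 0.0000 [wait]  node(5,4) S=179.8020 payoff=0.0000 vs cont=0.0000 → 0.0000 [wait]  node(5,5) S=234.1614 payoff=0.0000 vs cont=0.0000 → 0.0000 [wait]  ⇒ S*(5)=62.5046
t_4: node(4,0) S=71.3300 payoff=19.5500 vs cont=19.4038 → 19.5500 [stop]  node(4,1) S=92.8951 payoff=0.0000 vs cont=6.5965 → 6.5965 [wait]  node(4,2) S=120.9800 payoff=0.0000 vs cont=1.0152 → 1.0152 [wait]  node(4,3) S=157.5557 payoff=0.0000 vs cont=0.0000 → 0.0000 [wait]  node(4,4) S=205.1894 payoff=0.0000 vs cont=0.0000 → 0.0000 [wait]  ⇒ S*(4)=71.3300
t_3: node(3,0) S=81.4015 payoff=9.4785 vs cont=12.6592 → 12.6592 [wait]  node(3,1) S=106.0116 payoff=0.0000 vs cont=3.6521 → 3.6521 [wait]  node(3,2) S=138.0619 payoff=0.0000 vs cont=0.4821 → 0.4821 [wait]  node(3,3) S=179.8020 payoff=0.0000 vs cont=0.0000 → 0.0000 [wait]  ⇒ S*(3)=-
t_2: node(2,0) S=92.8951 payoff=0.0000 vs cont=7.8804 → 7.8804 [wait]  node(2,1) S=120.9800 payoff=0.0000 vs cont=1.9811 → 1.9811 [wait]  node(2,2) S=157.5557 payoff=0.0000 vs cont=0.2290 → 0.2290 [wait]  ⇒ S*(2)=-
t_1: node(1,0) S=106.0116 payoff=0.0000 vs cont=4.7560 → 4.7560 [wait]  node(1,1) S=138.0619 payoff=0.0000 vs cont=1.0579 → 1.0579 [wait]  ⇒ S*(1)=-
t_0: node(0,0) S=120.9800 payoff=0.0000 vs cont=2.7999 → 2.7999 [wait]  ⇒ S*(0)=-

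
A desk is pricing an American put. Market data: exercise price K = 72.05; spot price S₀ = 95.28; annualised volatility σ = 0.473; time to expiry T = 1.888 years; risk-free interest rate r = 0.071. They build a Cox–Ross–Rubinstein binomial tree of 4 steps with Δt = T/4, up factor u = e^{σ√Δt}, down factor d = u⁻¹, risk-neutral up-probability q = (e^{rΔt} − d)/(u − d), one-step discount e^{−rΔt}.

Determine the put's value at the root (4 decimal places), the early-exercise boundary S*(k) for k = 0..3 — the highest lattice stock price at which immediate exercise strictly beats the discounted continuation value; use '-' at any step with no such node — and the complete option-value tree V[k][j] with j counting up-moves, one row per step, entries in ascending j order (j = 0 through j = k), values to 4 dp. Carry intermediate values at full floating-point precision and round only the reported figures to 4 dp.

Δt=0.47200  u=1.38398  d=0.72256  q=0.47099  discount=0.96704
step 4 (expiry): payoffs max(K−S,0) = 46.0792 22.3057 0.0000 0.0000 0.0000
step 3: (k=3,j=0): S=35.9430, (K−S)⁺=36.1070, hold=33.7325 ⇒ V=36.1070 exercise | (k=3,j=1): S=68.8450, (K−S)⁺=3.2050, hold=11.4110 ⇒ V=11.4110 continue | (k=3,j=2): S=131.8654, (K−S)⁺=0.0000, hold=0.0000 ⇒ V=0.0000 continue | (k=3,j=3): S=252.5742, (K−S)⁺=0.0000, hold=0.0000 ⇒ V=0.0000 continue  boundary S*=35.9430
step 2: (k=2,j=0): S=49.7443, (K−S)⁺=22.3057, hold=23.6687 ⇒ V=23.6687 continue | (k=2,j=1): S=95.2800, (K−S)⁺=0.0000, hold=5.8376 ⇒ V=5.8376 continue | (k=2,j=2): S=182.4987, (K−S)⁺=0.0000, hold=0.0000 ⇒ V=0.0000 continue  boundary S*=-
step 1: (k=1,j=0): S=68.8450, (K−S)⁺=3.2050, hold=14.7671 ⇒ V=14.7671 continue | (k=1,j=1): S=131.8654, (K−S)⁺=0.0000, hold=2.9863 ⇒ V=2.9863 continue  boundary S*=-
step 0: (k=0,j=0): S=95.2800, (K−S)⁺=0.0000, hold=8.9147 ⇒ V=8.9147 continue  boundary S*=-

price = 8.9147
boundary = - - - 35.9430
tree:
8.9147
14.7671 2.9863
23.6687 5.8376 0.0000
36.1070 11.4110 0.0000 0.0000
46.0792 22.3057 0.0000 0.0000 0.0000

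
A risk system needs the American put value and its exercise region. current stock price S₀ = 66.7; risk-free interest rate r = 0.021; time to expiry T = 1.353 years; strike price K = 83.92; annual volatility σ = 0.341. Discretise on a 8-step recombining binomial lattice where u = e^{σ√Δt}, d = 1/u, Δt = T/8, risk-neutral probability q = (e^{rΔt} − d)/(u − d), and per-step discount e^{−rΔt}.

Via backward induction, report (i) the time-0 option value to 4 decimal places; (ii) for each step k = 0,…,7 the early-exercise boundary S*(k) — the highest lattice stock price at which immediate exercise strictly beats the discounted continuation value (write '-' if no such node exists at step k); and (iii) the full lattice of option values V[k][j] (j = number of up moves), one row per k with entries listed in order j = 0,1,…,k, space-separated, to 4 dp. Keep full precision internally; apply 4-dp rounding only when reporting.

params: Δt=0.16912 u=1.15054 d=0.86915 q=0.47764 e^(-rΔt)=0.99645
t_8 payoffs: 62.1981 55.1656 45.8562 33.5330 17.2200 0.0000 0.0000 0.0000 0.0000
t_7: node(7,0) S=24.9920 payoff=58.9280 vs cont=58.6305 → 58.9280 [stop]  node(7,1) S=33.0832 payoff=50.8368 vs cont=50.5392 → 50.8368 [stop]  node(7,2) S=43.7941 payoff=40.1259 vs cont=39.8284 → 40.1259 [stop]  node(7,3) S=57.9725 payoff=25.9475 vs cont=25.6499 → 25.9475 [stop]  node(7,4) S=76.7413 payoff=7.1787 vs cont=8.9631 → 8.9631 [wait]  node(7,5) S=101.5866 payoff=0.0000 vs cont=0.0000 → 0.0000 [wait]  node(7,6) S=134.4756 payoff=0.0000 vs cont=0.0000 → 0.0000 [wait]  node(7,7) S=178.0126 payoff=0.0000 vs cont=0.0000 → 0.0000 [wait]  ⇒ S*(7)=57.9725
t_6: node(6,0) S=28.7544 payoff=55.1656 vs cont=54.8681 → 55.1656 [stop]  node(6,1) S=38.0638 payoff=45.8562 vs cont=45.5587 → 45.8562 [stop]  node(6,2) S=50.3870 payoff=33.5330 vs cont=33.2354 → 33.5330 [stop]  node(6,3) S=66.7000 payoff=17.2200 vs cont=17.7718 → 17.7718 [wait]  node(6,4) S=88.2944 payoff=0.0000 vs cont=4.6653 → 4.6653 [wait]  node(6,5) S=116.8800 payoff=0.0000 vs cont=0.0000 → 0.0000 [wait]  node(6,6) S=154.7202 payoff=0.0000 vs cont=0.0000 → 0.0000 [wait]  ⇒ S*(6)=50.3870
t_5: node(5,0) S=33.0832 payoff=50.8368 vs cont=50.5392 → 50.8368 [stop]  node(5,1) S=43.7941 payoff=40.1259 vs cont=39.8284 → 40.1259 [stop]  node(5,2) S=57.9725 payoff=25.9475 vs cont=25.9126 → 25.9475 [stop]  node(5,3) S=76.7413 payoff=7.1787 vs cont=11.4708 → 11.4708 [wait]  node(5,4) S=101.5866 payoff=0.0000 vs cont=2.4283 → 2.4283 [wait]  node(5,5) S=134.4756 payoff=0.0000 vs cont=0.0000 → 0.0000 [wait]  ⇒ S*(5)=57.9725
t_4: node(4,0) S=38.0638 payoff=45.8562 vs cont=45.5587 → 45.8562 [stop]  node(4,1) S=50.3870 payoff=33.5330 vs cont=33.2354 → 33.5330 [stop]  node(4,2) S=66.7000 payoff=17.2200 vs cont=18.9653 → 18.9653 [wait]  node(4,3) S=88.2944 payoff=0.0000 vs cont=7.1264 → 7.1264 [wait]  node(4,4) S=116.8800 payoff=0.0000 vs cont=1.2640 → 1.2640 [wait]  ⇒ S*(4)=50.3870
t_3: node(3,0) S=43.7941 payoff=40.1259 vs cont=39.8284 → 40.1259 [stop]  node(3,1) S=57.9725 payoff=25.9475 vs cont=26.4806 → 26.4806 [wait]  node(3,2) S=76.7413 payoff=7.1787 vs cont=13.2633 → 13.2633 [wait]  node(3,3) S=101.5866 payoff=0.0000 vs cont=4.3109 → 4.3109 [wait]  ⇒ S*(3)=43.7941
t_2: node(2,0) S=50.3870 payoff=33.5330 vs cont=33.4892 → 33.5330 [stop]  node(2,1) S=66.7000 payoff=17.2200 vs cont=20.0960 → 20.0960 [wait]  node(2,2) S=88.2944 payoff=0.0000 vs cont=8.9554 → 8.9554 [wait]  ⇒ S*(2)=50.3870
t_1: node(1,0) S=57.9725 payoff=25.9475 vs cont=27.0188 → 27.0188 [wait]  node(1,1) S=76.7413 payoff=7.1787 vs cont=14.7224 → 14.7224 [wait]  ⇒ S*(1)=-
t_0: node(0,0) S=66.7000 payoff=17.2200 vs cont=21.0705 → 21.0705 [wait]  ⇒ S*(0)=-

price = 21.0705
boundary = - - 50.3870 43.7941 50.3870 57.9725 50.3870 57.9725
tree:
21.0705
27.0188 14.7224
33.5330 20.0960 8.9554
40.1259 26.4806 13.2633 4.3109
45.8562 33.5330 18.9653 7.1264 1.2640
50.8368 40.1259 25.9475 11.4708 2.4283 0.0000
55.1656 45.8562 33.5330 17.7718 4.6653 0.0000 0.0000
58.9280 50.8368 40.1259 25.9475 8.9631 0.0000 0.0000 0.0000
62.1981 55.1656 45.8562 33.5330 17.2200 0.0000 0.0000 0.0000 0.0000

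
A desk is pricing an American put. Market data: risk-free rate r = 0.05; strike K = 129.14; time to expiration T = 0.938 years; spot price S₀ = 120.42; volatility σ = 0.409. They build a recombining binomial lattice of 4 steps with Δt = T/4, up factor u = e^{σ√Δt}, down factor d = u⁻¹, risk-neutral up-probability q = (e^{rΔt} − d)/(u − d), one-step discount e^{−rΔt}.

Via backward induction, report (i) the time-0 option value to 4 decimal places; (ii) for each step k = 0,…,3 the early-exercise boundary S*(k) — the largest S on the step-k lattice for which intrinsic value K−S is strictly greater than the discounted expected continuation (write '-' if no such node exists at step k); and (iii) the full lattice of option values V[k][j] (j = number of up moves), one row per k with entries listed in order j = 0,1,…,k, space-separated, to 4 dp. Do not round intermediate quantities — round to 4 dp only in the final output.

Δt=0.23450  u=1.21903  d=0.82032  q=0.48023  discount=0.98834
step 4 (expiry): payoffs max(K−S,0) = 74.6101 48.1061 8.7200 0.0000 0.0000
step 3: (k=3,j=0): S=66.4738, (K−S)⁺=62.6662, hold=61.1608 ⇒ V=62.6662 exercise | (k=3,j=1): S=98.7831, (K−S)⁺=30.3569, hold=28.8516 ⇒ V=30.3569 exercise | (k=3,j=2): S=146.7961, (K−S)⁺=0.0000, hold=4.4796 ⇒ V=4.4796 continue | (k=3,j=3): S=218.1456, (K−S)⁺=0.0000, hold=0.0000 ⇒ V=0.0000 continue  boundary S*=98.7831
step 2: (k=2,j=0): S=81.0339, (K−S)⁺=48.1061, hold=46.6008 ⇒ V=48.1061 exercise | (k=2,j=1): S=120.4200, (K−S)⁺=8.7200, hold=17.7209 ⇒ V=17.7209 continue | (k=2,j=2): S=178.9495, (K−S)⁺=0.0000, hold=2.3012 ⇒ V=2.3012 continue  boundary S*=81.0339
step 1: (k=1,j=0): S=98.7831, (K−S)⁺=30.3569, hold=33.1237 ⇒ V=33.1237 continue | (k=1,j=1): S=146.7961, (K−S)⁺=0.0000, hold=10.1957 ⇒ V=10.1957 continue  boundary S*=-
step 0: (k=0,j=0): S=120.4200, (K−S)⁺=8.7200, hold=21.8553 ⇒ V=21.8553 continue  boundary S*=-

price = 21.8553
boundary = - - 81.0339 98.7831
tree:
21.8553
33.1237 10.1957
48.1061 17.7209 2.3012
62.6662 30.3569 4.4796 0.0000
74.6101 48.1061 8.7200 0.0000 0.0000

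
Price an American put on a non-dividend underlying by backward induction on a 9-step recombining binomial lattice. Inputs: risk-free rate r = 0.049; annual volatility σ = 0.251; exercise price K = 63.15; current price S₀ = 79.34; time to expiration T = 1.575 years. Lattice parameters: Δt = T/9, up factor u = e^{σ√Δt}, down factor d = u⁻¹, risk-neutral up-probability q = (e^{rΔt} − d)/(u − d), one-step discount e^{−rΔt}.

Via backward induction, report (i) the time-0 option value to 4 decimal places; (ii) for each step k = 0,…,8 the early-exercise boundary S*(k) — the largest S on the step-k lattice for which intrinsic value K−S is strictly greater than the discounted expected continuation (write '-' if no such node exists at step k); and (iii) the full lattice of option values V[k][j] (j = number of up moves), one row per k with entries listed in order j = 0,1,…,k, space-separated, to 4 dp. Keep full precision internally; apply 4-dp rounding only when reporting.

price = 2.1197
boundary = - - - - - 46.9338 42.2556 46.9338 52.1299
tree:
2.1197
3.3703 0.9760
5.2314 1.6720 0.3361
7.8953 2.8072 0.6295 0.0651
11.5314 4.5990 1.1648 0.1353 0.0000
16.2162 7.3072 2.1226 0.2813 0.0000 0.0000
20.8944 11.1659 3.7914 0.5846 0.0000 0.0000 0.0000
25.1063 16.2162 6.5910 1.2151 0.0000 0.0000 0.0000 0.0000
28.8983 20.8944 11.0201 2.5254 0.0000 0.0000 0.0000 0.0000 0.0000
32.3124 25.1063 16.2162 5.2487 0.0000 0.0000 0.0000 0.0000 0.0000 0.0000

Δt=0.17500, u=1.11071, d=0.90032, q=0.51471, disc=e^(-rΔt)=0.99146
k=9 terminal: V=max(K-S,0) → 32.3124 25.1063 16.2162 5.2487 0.0000 0.0000 0.0000 0.0000 0.0000 0.0000
k=8: j=0 S=34.2517 intr=28.8983 cont=28.3591 V=28.8983[EX]; j=1 S=42.2556 intr=20.8944 cont=20.3552 V=20.8944[EX]; j=2 S=52.1299 intr=11.0201 cont=10.4809 V=11.0201[EX]; j=3 S=64.3116 intr=0.0000 cont=2.5254 V=2.5254[hold]; j=4 S=79.3400 intr=0.0000 cont=0.0000 V=0.0000[hold]; j=5 S=97.8802 intr=0.0000 cont=0.0000 V=0.0000[hold]; j=6 S=120.7528 intr=0.0000 cont=0.0000 V=0.0000[hold]; j=7 S=148.9704 intr=0.0000 cont=0.0000 V=0.0000[hold]; j=8 S=183.7818 intr=0.0000 cont=0.0000 V=0.0000[hold]  S*(8)=52.1299
k=7: j=0 S=38.0437 intr=25.1063 cont=24.5671 V=25.1063[EX]; j=1 S=46.9338 intr=16.2162 cont=15.6770 V=16.2162[EX]; j=2 S=57.9013 intr=5.2487 cont=6.5910 V=6.5910[hold]; j=3 S=71.4317 intr=0.0000 cont=1.2151 V=1.2151[hold]; j=4 S=88.1239 intr=0.0000 cont=0.0000 V=0.0000[hold]; j=5 S=108.7166 intr=0.0000 cont=0.0000 V=0.0000[hold]; j=6 S=134.1216 intr=0.0000 cont=0.0000 V=0.0000[hold]; j=7 S=165.4631 intr=0.0000 cont=0.0000 V=0.0000[hold]  S*(7)=46.9338
k=6: j=0 S=42.2556 intr=20.8944 cont=20.3552 V=20.8944[EX]; j=1 S=52.1299 intr=11.0201 cont=11.1659 V=11.1659[hold]; j=2 S=64.3116 intr=0.0000 cont=3.7914 V=3.7914[hold]; j=3 S=79.3400 intr=0.0000 cont=0.5846 V=0.5846[hold]; j=4 S=97.8802 intr=0.0000 cont=0.0000 V=0.0000[hold]; j=5 S=120.7528 intr=0.0000 cont=0.0000 V=0.0000[hold]; j=6 S=148.9704 intr=0.0000 cont=0.0000 V=0.0000[hold]  S*(6)=42.2556
k=5: j=0 S=46.9338 intr=16.2162 cont=15.7514 V=16.2162[EX]; j=1 S=57.9013 intr=5.2487 cont=7.3072 V=7.3072[hold]; j=2 S=71.4317 intr=0.0000 cont=2.1226 V=2.1226[hold]; j=3 S=88.1239 intr=0.0000 cont=0.2813 V=0.2813[hold]; j=4 S=108.7166 intr=0.0000 cont=0.0000 V=0.0000[hold]; j=5 S=134.1216 intr=0.0000 cont=0.0000 V=0.0000[hold]  S*(5)=46.9338
k=4: j=0 S=52.1299 intr=11.0201 cont=11.5314 V=11.5314[hold]; j=1 S=64.3116 intr=0.0000 cont=4.5990 V=4.5990[hold]; j=2 S=79.3400 intr=0.0000 cont=1.1648 V=1.1648[hold]; j=3 S=97.8802 intr=0.0000 cont=0.1353 V=0.1353[hold]; j=4 S=120.7528 intr=0.0000 cont=0.0000 V=0.0000[hold]  S*(4)=-
k=3: j=0 S=57.9013 intr=5.2487 cont=7.8953 V=7.8953[hold]; j=1 S=71.4317 intr=0.0000 cont=2.8072 V=2.8072[hold]; j=2 S=88.1239 intr=0.0000 cont=0.6295 V=0.6295[hold]; j=3 S=108.7166 intr=0.0000 cont=0.0651 V=0.0651[hold]  S*(3)=-
k=2: j=0 S=64.3116 intr=0.0000 cont=5.2314 V=5.2314[hold]; j=1 S=79.3400 intr=0.0000 cont=1.6720 V=1.6720[hold]; j=2 S=97.8802 intr=0.0000 cont=0.3361 V=0.3361[hold]  S*(2)=-
k=1: j=0 S=71.4317 intr=0.0000 cont=3.3703 V=3.3703[hold]; j=1 S=88.1239 intr=0.0000 cont=0.9760 V=0.9760[hold]  S*(1)=-
k=0: j=0 S=79.3400 intr=0.0000 cont=2.1197 V=2.1197[hold]  S*(0)=-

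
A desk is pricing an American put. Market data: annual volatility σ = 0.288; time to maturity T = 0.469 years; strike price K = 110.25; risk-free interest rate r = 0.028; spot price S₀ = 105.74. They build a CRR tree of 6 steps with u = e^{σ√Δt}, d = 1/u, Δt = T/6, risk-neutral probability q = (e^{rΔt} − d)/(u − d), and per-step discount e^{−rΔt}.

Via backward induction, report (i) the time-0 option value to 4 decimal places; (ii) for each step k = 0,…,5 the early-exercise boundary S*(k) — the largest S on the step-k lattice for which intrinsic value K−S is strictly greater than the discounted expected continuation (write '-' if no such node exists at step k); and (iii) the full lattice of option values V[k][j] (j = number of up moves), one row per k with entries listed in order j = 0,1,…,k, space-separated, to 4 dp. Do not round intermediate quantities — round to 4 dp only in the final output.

params: Δt=0.07817 u=1.08385 d=0.92264 q=0.49347 e^(-rΔt)=0.99781
t_6 payoffs: 45.0236 33.6265 20.2380 4.5100 0.0000 0.0000 0.0000
t_5: node(5,0) S=70.6956 payoff=39.5544 vs cont=39.3133 → 39.5544 [stop]  node(5,1) S=83.0484 payoff=27.2016 vs cont=26.9606 → 27.2016 [stop]  node(5,2) S=97.5596 payoff=12.6904 vs cont=12.4494 → 12.6904 [stop]  node(5,3) S=114.6063 payoff=0.0000 vs cont=2.2794 → 2.2794 [wait]  node(5,4) S=134.6317 payoff=0.0000 vs cont=0.0000 → 0.0000 [wait]  node(5,5) S=158.1561 payoff=0.0000 vs cont=0.0000 → 0.0000 [wait]  ⇒ S*(5)=97.5596
t_4: node(4,0) S=76.6235 payoff=33.6265 vs cont=33.3855 → 33.6265 [stop]  node(4,1) S=90.0120 payoff=20.2380 vs cont=19.9969 → 20.2380 [stop]  node(4,2) S=105.7400 payoff=4.5100 vs cont=7.5364 → 7.5364 [wait]  node(4,3) S=124.2161 payoff=0.0000 vs cont=1.1521 → 1.1521 [wait]  node(4,4) S=145.9206 payoff=0.0000 vs cont=0.0000 → 0.0000 [wait]  ⇒ S*(4)=90.0120
t_3: node(3,0) S=83.0484 payoff=27.2016 vs cont=26.9606 → 27.2016 [stop]  node(3,1) S=97.5596 payoff=12.6904 vs cont=13.9395 → 13.9395 [wait]  node(3,2) S=114.6063 payoff=0.0000 vs cont=4.3763 → 4.3763 [wait]  node(3,3) S=134.6317 payoff=0.0000 vs cont=0.5823 → 0.5823 [wait]  ⇒ S*(3)=83.0484
t_2: node(2,0) S=90.0120 payoff=20.2380 vs cont=20.6120 → 20.6120 [wait]  node(2,1) S=105.7400 payoff=4.5100 vs cont=9.2002 → 9.2002 [wait]  node(2,2) S=124.2161 payoff=0.0000 vs cont=2.4986 → 2.4986 [wait]  ⇒ S*(2)=-
t_1: node(1,0) S=97.5596 payoff=12.6904 vs cont=14.9478 → 14.9478 [wait]  node(1,1) S=114.6063 payoff=0.0000 vs cont=5.8803 → 5.8803 [wait]  ⇒ S*(1)=-
t_0: node(0,0) S=105.7400 payoff=4.5100 vs cont=10.4503 → 10.4503 [wait]  ⇒ S*(0)=-

price = 10.4503
boundary = - - - 83.0484 90.0120 97.5596
tree:
10.4503
14.9478 5.8803
20.6120 9.2002 2.4986
27.2016 13.9395 4.3763 0.5823
33.6265 20.2380 7.5364 1.1521 0.0000
39.5544 27.2016 12.6904 2.2794 0.0000 0.0000
45.0236 33.6265 20.2380 4.5100 0.0000 0.0000 0.0000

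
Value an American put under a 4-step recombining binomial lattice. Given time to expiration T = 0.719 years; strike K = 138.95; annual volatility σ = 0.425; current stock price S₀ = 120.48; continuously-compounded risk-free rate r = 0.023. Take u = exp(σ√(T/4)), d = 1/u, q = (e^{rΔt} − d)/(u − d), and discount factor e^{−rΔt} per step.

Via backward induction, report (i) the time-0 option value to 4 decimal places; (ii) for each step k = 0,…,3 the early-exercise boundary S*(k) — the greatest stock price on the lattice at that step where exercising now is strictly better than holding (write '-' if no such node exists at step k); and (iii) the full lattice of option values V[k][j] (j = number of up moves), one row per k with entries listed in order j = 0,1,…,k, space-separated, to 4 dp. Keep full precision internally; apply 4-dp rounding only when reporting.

price = 28.9340
boundary = - - 84.0246 100.6145
tree:
28.9340
40.7616 15.6652
54.9254 24.9262 5.2135
68.7799 38.3355 9.8129 0.0000
80.3499 54.9254 18.4700 0.0000 0.0000

Δt=0.17975, u=1.19744, d=0.83511, q=0.46651, disc=e^(-rΔt)=0.99587
k=4 terminal: V=max(K-S,0) → 80.3499 54.9254 18.4700 0.0000 0.0000
k=3: j=0 S=70.1701 intr=68.7799 cont=68.2066 V=68.7799[EX]; j=1 S=100.6145 intr=38.3355 cont=37.7622 V=38.3355[EX]; j=2 S=144.2677 intr=0.0000 cont=9.8129 V=9.8129[hold]; j=3 S=206.8605 intr=0.0000 cont=0.0000 V=0.0000[hold]  S*(3)=100.6145
k=2: j=0 S=84.0246 intr=54.9254 cont=54.3521 V=54.9254[EX]; j=1 S=120.4800 intr=18.4700 cont=24.9262 V=24.9262[hold]; j=2 S=172.7521 intr=0.0000 cont=5.2135 V=5.2135[hold]  S*(2)=84.0246
k=1: j=0 S=100.6145 intr=38.3355 cont=40.7616 V=40.7616[hold]; j=1 S=144.2677 intr=0.0000 cont=15.6652 V=15.6652[hold]  S*(1)=-
k=0: j=0 S=120.4800 intr=18.4700 cont=28.9340 V=28.9340[hold]  S*(0)=-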